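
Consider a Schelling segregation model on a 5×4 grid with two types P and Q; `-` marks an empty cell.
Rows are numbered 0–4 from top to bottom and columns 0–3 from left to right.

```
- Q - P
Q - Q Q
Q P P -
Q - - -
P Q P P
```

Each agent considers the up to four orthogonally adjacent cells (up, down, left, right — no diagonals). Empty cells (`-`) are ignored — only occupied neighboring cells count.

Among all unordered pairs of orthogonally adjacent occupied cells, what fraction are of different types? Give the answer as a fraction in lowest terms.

6/11

Scan each occupied cell's neighbors to the right and below so each pair is counted once.
From row 0: 1 unlike of 1 pairs (running 1/1).
From row 1: 1 unlike of 3 pairs (running 2/4).
From row 2: 1 unlike of 3 pairs (running 3/7).
From row 3: 1 unlike of 1 pairs (running 4/8).
From row 4: 2 unlike of 3 pairs (running 6/11).
Total adjacent occupied pairs: 11; unlike-type pairs: 6.
6/11 is already in lowest terms.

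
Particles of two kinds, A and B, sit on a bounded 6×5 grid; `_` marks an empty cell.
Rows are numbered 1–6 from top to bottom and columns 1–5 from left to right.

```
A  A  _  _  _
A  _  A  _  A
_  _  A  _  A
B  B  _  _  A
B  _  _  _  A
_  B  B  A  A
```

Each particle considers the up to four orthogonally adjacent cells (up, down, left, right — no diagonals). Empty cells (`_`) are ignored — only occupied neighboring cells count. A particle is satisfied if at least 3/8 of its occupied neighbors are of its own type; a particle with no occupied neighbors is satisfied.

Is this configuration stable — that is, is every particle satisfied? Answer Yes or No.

(1,1)A 2/2 ✓
(1,2)A 1/1 ✓
(2,1)A 1/1 ✓
(2,3)A 1/1 ✓
(2,5)A 1/1 ✓
(3,3)A 1/1 ✓
(3,5)A 2/2 ✓
(4,1)B 2/2 ✓
(4,2)B 1/1 ✓
(4,5)A 2/2 ✓
(5,1)B 1/1 ✓
(5,5)A 2/2 ✓
(6,2)B 1/1 ✓
(6,3)B 1/2 ✓
(6,4)A 1/2 ✓
(6,5)A 2/2 ✓
All meet the threshold, so the configuration is stable.

Yes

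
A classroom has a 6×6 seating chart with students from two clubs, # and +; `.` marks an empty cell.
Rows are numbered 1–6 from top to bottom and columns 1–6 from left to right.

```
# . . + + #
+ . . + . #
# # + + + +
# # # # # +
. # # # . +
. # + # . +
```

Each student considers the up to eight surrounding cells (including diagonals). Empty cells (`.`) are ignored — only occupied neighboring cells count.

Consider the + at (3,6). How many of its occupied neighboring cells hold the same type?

2

Occupied neighbors of (3,6): (2,6)=#, (3,5)=+, (4,5)=#, (4,6)=+.
Same type (+): 2 of 4.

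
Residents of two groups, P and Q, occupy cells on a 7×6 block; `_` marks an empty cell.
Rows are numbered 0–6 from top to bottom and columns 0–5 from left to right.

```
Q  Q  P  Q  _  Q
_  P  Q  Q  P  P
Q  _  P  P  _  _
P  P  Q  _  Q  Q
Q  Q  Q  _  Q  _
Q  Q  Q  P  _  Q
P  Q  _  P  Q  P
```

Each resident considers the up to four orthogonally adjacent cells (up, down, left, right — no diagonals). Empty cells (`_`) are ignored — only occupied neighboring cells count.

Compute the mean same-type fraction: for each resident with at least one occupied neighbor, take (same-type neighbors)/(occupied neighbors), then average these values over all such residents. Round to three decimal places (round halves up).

0.458

(0,0)Q 1/1
(0,1)Q 1/3
(0,2)P 0/3
(0,3)Q 1/2
(0,5)Q 0/1
(1,1)P 0/2
(1,2)Q 1/4
(1,3)Q 2/4
(1,4)P 1/2
(1,5)P 1/2
(2,0)Q 0/1
(2,2)P 1/3
(2,3)P 1/2
(3,0)P 1/3
(3,1)P 1/3
(3,2)Q 1/3
(3,4)Q 2/2
(3,5)Q 1/1
(4,0)Q 2/3
(4,1)Q 3/4
(4,2)Q 3/3
(4,4)Q 1/1
(5,0)Q 2/3
(5,1)Q 4/4
(5,2)Q 2/3
(5,3)P 1/2
(5,5)Q 0/1
(6,0)P 0/2
(6,1)Q 1/2
(6,3)P 1/2
(6,4)Q 0/2
(6,5)P 0/2
Sum over 32 residents: 1/1 + 1/3 + 0/3 + 1/2 + 0/1 + 0/2 + 1/4 + 2/4 + 1/2 + 1/2 + 0/1 + 1/3 + 1/2 + 1/3 + 1/3 + 1/3 + 2/2 + 1/1 + 2/3 + 3/4 + 3/3 + 1/1 + 2/3 + 4/4 + 2/3 + 1/2 + 0/1 + 0/2 + 1/2 + 1/2 + 0/2 + 0/2 = 44/3; mean = 44/3 ÷ 32 = 11/24 = 0.458333… → 0.458.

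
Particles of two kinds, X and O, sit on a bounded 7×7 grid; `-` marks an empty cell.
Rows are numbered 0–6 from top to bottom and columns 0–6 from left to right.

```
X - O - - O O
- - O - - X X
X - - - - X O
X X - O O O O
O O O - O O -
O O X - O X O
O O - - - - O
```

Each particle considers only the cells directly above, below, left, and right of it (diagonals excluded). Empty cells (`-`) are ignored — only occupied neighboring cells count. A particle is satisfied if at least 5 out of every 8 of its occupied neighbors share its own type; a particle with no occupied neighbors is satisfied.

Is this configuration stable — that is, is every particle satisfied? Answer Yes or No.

No

Row 0: (0,0)X 0/0 ✓ · (0,2)O 1/1 ✓ · (0,5)O 1/2 ✗ · (0,6)O 1/2 ✗
Row 1: (1,2)O 1/1 ✓ · (1,5)X 2/3 ✓ · (1,6)X 1/3 ✗
Row 2: (2,0)X 1/1 ✓ · (2,5)X 1/3 ✗ · (2,6)O 1/3 ✗
Row 3: (3,0)X 2/3 ✓ · (3,1)X 1/2 ✗ · (3,3)O 1/1 ✓ · (3,4)O 3/3 ✓ · (3,5)O 3/4 ✓ · (3,6)O 2/2 ✓
Row 4: (4,0)O 2/3 ✓ · (4,1)O 3/4 ✓ · (4,2)O 1/2 ✗ · (4,4)O 3/3 ✓ · (4,5)O 2/3 ✓
Row 5: (5,0)O 3/3 ✓ · (5,1)O 3/4 ✓ · (5,2)X 0/2 ✗ · (5,4)O 1/2 ✗ · (5,5)X 0/3 ✗ · (5,6)O 1/2 ✗
Row 6: (6,0)O 2/2 ✓ · (6,1)O 2/2 ✓ · (6,6)O 1/1 ✓
For instance (0,5) has only 1/2 same-type neighbors, below 5/8.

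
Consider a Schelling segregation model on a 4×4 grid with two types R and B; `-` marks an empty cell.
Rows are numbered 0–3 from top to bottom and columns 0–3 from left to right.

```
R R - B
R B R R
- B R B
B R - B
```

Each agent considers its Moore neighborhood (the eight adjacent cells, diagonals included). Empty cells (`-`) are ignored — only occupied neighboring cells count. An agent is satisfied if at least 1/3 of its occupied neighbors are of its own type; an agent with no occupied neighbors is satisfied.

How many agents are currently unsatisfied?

3

(0,0)R 2/3 ok
(0,1)R 3/4 ok
(0,3)B 0/2 unhappy
(1,0)R 2/4 ok
(1,1)B 1/6 unhappy
(1,2)R 3/7 ok
(1,3)R 2/4 ok
(2,1)B 2/6 ok
(2,2)R 3/7 ok
(2,3)B 1/4 unhappy
(3,0)B 1/2 ok
(3,1)R 1/3 ok
(3,3)B 1/2 ok
Unsatisfied: (0,3), (1,1), (2,3) — 3 in total.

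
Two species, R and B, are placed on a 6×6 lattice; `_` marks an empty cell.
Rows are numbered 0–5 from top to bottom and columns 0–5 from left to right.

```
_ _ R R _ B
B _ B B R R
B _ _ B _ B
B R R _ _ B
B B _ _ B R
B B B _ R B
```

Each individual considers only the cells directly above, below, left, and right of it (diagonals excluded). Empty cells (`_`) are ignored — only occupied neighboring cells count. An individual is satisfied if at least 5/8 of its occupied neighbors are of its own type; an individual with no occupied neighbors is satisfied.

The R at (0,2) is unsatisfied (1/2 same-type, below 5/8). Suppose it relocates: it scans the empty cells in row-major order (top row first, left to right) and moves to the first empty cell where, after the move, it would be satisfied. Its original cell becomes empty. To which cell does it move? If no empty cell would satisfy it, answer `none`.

(0,1)

Vacating (0,2). Empty cells in order:
  (0,0): 0/1 same-type → still unsatisfied.
  (0,1): 0/0 same-type → satisfied — stop here.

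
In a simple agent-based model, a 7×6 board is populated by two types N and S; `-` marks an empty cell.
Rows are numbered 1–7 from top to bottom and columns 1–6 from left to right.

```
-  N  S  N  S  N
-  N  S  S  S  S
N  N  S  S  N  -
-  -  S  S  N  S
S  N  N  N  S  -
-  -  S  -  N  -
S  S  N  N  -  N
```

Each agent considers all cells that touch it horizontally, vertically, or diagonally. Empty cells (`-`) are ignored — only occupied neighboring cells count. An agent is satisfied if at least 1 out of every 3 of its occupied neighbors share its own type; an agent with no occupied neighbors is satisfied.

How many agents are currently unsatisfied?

6

(1,2)N 1/3 satisfied
(1,3)S 2/5 satisfied
(1,4)N 0/5 not
(1,5)S 3/5 satisfied
(1,6)N 0/3 not
(2,2)N 3/6 satisfied
(2,3)S 4/8 satisfied
(2,4)S 6/8 satisfied
(2,5)S 4/7 satisfied
(2,6)S 2/4 satisfied
(3,1)N 2/2 satisfied
(3,2)N 2/5 satisfied
(3,3)S 5/7 satisfied
(3,4)S 6/8 satisfied
(3,5)N 1/7 not
(4,3)S 3/7 satisfied
(4,4)S 4/8 satisfied
(4,5)N 2/6 satisfied
(4,6)S 1/3 satisfied
(5,1)S 0/1 not
(5,2)N 1/4 not
(5,3)N 2/5 satisfied
(5,4)N 3/7 satisfied
(5,5)S 2/5 satisfied
(6,3)S 1/6 not
(6,5)N 3/4 satisfied
(7,1)S 1/1 satisfied
(7,2)S 2/3 satisfied
(7,3)N 1/3 satisfied
(7,4)N 2/3 satisfied
(7,6)N 1/1 satisfied
Unsatisfied: (1,4), (1,6), (3,5), (5,1), (5,2), (6,3) — 6 in total.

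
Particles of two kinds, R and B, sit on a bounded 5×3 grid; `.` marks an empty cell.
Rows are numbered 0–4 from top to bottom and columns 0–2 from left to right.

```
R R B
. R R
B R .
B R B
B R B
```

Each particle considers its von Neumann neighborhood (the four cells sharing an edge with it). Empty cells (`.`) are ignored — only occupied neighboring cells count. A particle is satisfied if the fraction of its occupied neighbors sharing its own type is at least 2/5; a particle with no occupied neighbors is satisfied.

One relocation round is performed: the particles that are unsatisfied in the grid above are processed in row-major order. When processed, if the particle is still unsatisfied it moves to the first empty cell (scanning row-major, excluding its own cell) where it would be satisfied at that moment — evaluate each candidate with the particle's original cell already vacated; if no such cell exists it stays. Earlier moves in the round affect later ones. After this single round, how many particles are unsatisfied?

3

Initially unsatisfied (in order): (0,2), (4,1).
  (0,2): no empty cell satisfies it; stays.
  (4,1) → (1,0).
Resulting grid:
R R B
R R R
B R .
B R B
B . B
Unsatisfied now: (0,2), (2,0), (3,1).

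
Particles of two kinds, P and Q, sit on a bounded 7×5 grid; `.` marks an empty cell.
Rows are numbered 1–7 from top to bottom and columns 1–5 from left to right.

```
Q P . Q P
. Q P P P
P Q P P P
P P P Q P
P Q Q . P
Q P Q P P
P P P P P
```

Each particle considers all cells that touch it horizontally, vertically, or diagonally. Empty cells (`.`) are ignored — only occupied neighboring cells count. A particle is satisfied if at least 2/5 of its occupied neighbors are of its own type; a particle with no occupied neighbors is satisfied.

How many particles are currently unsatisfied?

8

Row 1: (1,1)Q 1/2 ok · (1,2)P 1/3 unhappy · (1,4)Q 0/4 unhappy · (1,5)P 2/3 ok
Row 2: (2,2)Q 2/6 unhappy · (2,3)P 4/7 ok · (2,4)P 6/7 ok · (2,5)P 4/5 ok
Row 3: (3,1)P 2/4 ok · (3,2)Q 1/7 unhappy · (3,3)P 5/8 ok · (3,4)P 7/8 ok · (3,5)P 4/5 ok
Row 4: (4,1)P 3/5 ok · (4,2)P 5/8 ok · (4,3)P 3/7 ok · (4,4)Q 1/7 unhappy · (4,5)P 3/4 ok
Row 5: (5,1)P 3/5 ok · (5,2)Q 3/8 unhappy · (5,3)Q 3/7 ok · (5,5)P 3/4 ok
Row 6: (6,1)Q 1/5 unhappy · (6,2)P 4/8 ok · (6,3)Q 2/7 unhappy · (6,4)P 5/7 ok · (6,5)P 4/4 ok
Row 7: (7,1)P 2/3 ok · (7,2)P 3/5 ok · (7,3)P 4/5 ok · (7,4)P 4/5 ok · (7,5)P 3/3 ok
Unsatisfied: (1,2), (1,4), (2,2), (3,2), (4,4), (5,2), (6,1), (6,3) — 8 in total.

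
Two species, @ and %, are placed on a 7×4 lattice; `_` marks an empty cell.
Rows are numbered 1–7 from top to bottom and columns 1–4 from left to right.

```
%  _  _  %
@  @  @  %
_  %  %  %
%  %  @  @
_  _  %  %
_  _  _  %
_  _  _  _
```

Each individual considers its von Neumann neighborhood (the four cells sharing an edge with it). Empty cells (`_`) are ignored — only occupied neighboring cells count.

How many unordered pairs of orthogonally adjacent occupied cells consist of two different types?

9

Scan each occupied cell's neighbors to the right and below so each pair is counted once.
Row 1: %(1,1)–@(2,1)≠ %(1,4)–%(2,4)=  → 1/2 unlike.
Row 2: @(2,1)–@(2,2)= @(2,2)–@(2,3)= @(2,2)–%(3,2)≠ @(2,3)–%(2,4)≠ @(2,3)–%(3,3)≠ %(2,4)–%(3,4)=  → 3/6 unlike.
Row 3: %(3,2)–%(3,3)= %(3,2)–%(4,2)= %(3,3)–%(3,4)= %(3,3)–@(4,3)≠ %(3,4)–@(4,4)≠  → 2/5 unlike.
Row 4: %(4,1)–%(4,2)= %(4,2)–@(4,3)≠ @(4,3)–@(4,4)= @(4,3)–%(5,3)≠ @(4,4)–%(5,4)≠  → 3/5 unlike.
Row 5: %(5,3)–%(5,4)= %(5,4)–%(6,4)=  → 0/2 unlike.
Total adjacent occupied pairs: 20; unlike-type pairs: 9.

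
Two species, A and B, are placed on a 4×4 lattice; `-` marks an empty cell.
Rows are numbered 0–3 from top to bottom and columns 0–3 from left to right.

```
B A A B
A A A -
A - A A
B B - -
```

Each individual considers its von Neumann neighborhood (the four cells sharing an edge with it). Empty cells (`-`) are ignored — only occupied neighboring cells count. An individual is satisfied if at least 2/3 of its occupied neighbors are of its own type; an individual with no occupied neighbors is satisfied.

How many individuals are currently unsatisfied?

4

(0,0)B 0/2 ✗
(0,1)A 2/3 ✓
(0,2)A 2/3 ✓
(0,3)B 0/1 ✗
(1,0)A 2/3 ✓
(1,1)A 3/3 ✓
(1,2)A 3/3 ✓
(2,0)A 1/2 ✗
(2,2)A 2/2 ✓
(2,3)A 1/1 ✓
(3,0)B 1/2 ✗
(3,1)B 1/1 ✓
Unsatisfied: (0,0), (0,3), (2,0), (3,0) — 4 in total.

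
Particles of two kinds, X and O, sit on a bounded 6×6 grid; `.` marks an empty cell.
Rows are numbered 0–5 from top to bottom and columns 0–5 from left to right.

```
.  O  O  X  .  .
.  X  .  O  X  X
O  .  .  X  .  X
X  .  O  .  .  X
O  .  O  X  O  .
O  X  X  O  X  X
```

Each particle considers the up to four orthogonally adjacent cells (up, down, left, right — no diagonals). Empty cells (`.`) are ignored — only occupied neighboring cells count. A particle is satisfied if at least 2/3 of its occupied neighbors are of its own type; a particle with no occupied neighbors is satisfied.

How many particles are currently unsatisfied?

(0,1)O 1/2 ✗
(0,2)O 1/2 ✗
(0,3)X 0/2 ✗
(1,1)X 0/1 ✗
(1,3)O 0/3 ✗
(1,4)X 1/2 ✗
(1,5)X 2/2 ✓
(2,0)O 0/1 ✗
(2,3)X 0/1 ✗
(2,5)X 2/2 ✓
(3,0)X 0/2 ✗
(3,2)O 1/1 ✓
(3,5)X 1/1 ✓
(4,0)O 1/2 ✗
(4,2)O 1/3 ✗
(4,3)X 0/3 ✗
(4,4)O 0/2 ✗
(5,0)O 1/2 ✗
(5,1)X 1/2 ✗
(5,2)X 1/3 ✗
(5,3)O 0/3 ✗
(5,4)X 1/3 ✗
(5,5)X 1/1 ✓
Unsatisfied: (0,1), (0,2), (0,3), (1,1), (1,3), (1,4), (2,0), (2,3), (3,0), (4,0), (4,2), (4,3), (4,4), (5,0), (5,1), (5,2), (5,3), (5,4) — 18 in total.

18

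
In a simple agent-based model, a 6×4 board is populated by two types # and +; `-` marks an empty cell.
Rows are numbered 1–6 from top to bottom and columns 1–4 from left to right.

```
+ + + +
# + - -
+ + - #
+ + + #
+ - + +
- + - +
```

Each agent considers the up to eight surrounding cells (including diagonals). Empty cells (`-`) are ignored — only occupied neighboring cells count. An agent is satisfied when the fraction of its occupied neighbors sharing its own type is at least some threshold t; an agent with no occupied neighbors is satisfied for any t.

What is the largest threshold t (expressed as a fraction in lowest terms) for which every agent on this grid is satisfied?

Row 1: (1,1)+ 2/3 · (1,2)+ 3/4 · (1,3)+ 3/3 · (1,4)+ 1/1
Row 2: (2,1)# 0/5 · (2,2)+ 5/6
Row 3: (3,1)+ 4/5 · (3,2)+ 5/6 · (3,4)# 1/2
Row 4: (4,1)+ 4/4 · (4,2)+ 6/6 · (4,3)+ 4/6 · (4,4)# 1/4
Row 5: (5,1)+ 3/3 · (5,3)+ 5/6 · (5,4)+ 3/4
Row 6: (6,2)+ 2/2 · (6,4)+ 2/2
The smallest same-type fraction is 0/5 at (2,1), which reduces to 0/1. Any threshold above that leaves this agent unsatisfied.

0/1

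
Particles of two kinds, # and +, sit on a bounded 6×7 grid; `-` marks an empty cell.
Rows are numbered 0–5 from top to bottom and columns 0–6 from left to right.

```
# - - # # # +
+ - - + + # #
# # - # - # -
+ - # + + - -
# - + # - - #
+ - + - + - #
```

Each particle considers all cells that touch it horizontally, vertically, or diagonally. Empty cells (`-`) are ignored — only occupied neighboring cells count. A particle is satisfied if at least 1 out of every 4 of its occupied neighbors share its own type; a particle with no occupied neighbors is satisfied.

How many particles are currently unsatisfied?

10

Row 0: (0,0)# 0/1 unhappy · (0,3)# 1/3 ok · (0,4)# 3/5 ok · (0,5)# 3/5 ok · (0,6)+ 0/3 unhappy
Row 1: (1,0)+ 0/3 unhappy · (1,3)+ 1/4 ok · (1,4)+ 1/7 unhappy · (1,5)# 4/6 ok · (1,6)# 3/4 ok
Row 2: (2,0)# 1/3 ok · (2,1)# 2/4 ok · (2,3)# 1/5 unhappy · (2,5)# 2/4 ok
Row 3: (3,0)+ 0/3 unhappy · (3,2)# 3/5 ok · (3,3)+ 2/5 ok · (3,4)+ 1/4 ok
Row 4: (4,0)# 0/2 unhappy · (4,2)+ 2/4 ok · (4,3)# 1/6 unhappy · (4,6)# 1/1 ok
Row 5: (5,0)+ 0/1 unhappy · (5,2)+ 1/2 ok · (5,4)+ 0/1 unhappy · (5,6)# 1/1 ok
Unsatisfied: (0,0), (0,6), (1,0), (1,4), (2,3), (3,0), (4,0), (4,3), (5,0), (5,4) — 10 in total.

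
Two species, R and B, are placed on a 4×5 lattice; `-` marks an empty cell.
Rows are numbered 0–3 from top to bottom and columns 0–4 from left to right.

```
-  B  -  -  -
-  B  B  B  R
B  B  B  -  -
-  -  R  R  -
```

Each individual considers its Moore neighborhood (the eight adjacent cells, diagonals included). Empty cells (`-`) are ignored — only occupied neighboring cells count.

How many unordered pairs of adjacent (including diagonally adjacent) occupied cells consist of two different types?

4

Scan each occupied cell's neighbors to the right and below (and the two forward diagonals) so each pair is counted once.
From row 0: 0 unlike of 2 pairs (running 0/2).
From row 1: 1 unlike of 9 pairs (running 1/11).
From row 2: 3 unlike of 5 pairs (running 4/16).
From row 3: 0 unlike of 1 pairs (running 4/17).
Total adjacent occupied pairs: 17; unlike-type pairs: 4.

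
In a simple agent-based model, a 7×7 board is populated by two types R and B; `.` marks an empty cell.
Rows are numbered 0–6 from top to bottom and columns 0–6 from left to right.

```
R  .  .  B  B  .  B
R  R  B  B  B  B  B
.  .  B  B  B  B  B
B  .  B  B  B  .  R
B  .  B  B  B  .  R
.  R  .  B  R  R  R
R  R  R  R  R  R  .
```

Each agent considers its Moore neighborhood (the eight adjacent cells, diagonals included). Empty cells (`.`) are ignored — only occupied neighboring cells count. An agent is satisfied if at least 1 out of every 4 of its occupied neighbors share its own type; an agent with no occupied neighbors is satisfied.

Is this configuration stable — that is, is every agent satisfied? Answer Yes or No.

Yes

Row 0: (0,0)R 2/2 ok · (0,3)B 4/4 ok · (0,4)B 4/4 ok · (0,6)B 2/2 ok
Row 1: (1,0)R 2/2 ok · (1,1)R 2/4 ok · (1,2)B 4/5 ok · (1,3)B 7/7 ok · (1,4)B 7/7 ok · (1,5)B 7/7 ok · (1,6)B 4/4 ok
Row 2: (2,2)B 5/6 ok · (2,3)B 8/8 ok · (2,4)B 7/7 ok · (2,5)B 6/7 ok · (2,6)B 3/4 ok
Row 3: (3,0)B 1/1 ok · (3,2)B 5/5 ok · (3,3)B 8/8 ok · (3,4)B 6/6 ok · (3,6)R 1/3 ok
Row 4: (4,0)B 1/2 ok · (4,2)B 4/5 ok · (4,3)B 6/7 ok · (4,4)B 4/6 ok · (4,6)R 3/3 ok
Row 5: (5,1)R 3/5 ok · (5,3)B 3/7 ok · (5,4)R 4/7 ok · (5,5)R 5/6 ok · (5,6)R 3/3 ok
Row 6: (6,0)R 2/2 ok · (6,1)R 3/3 ok · (6,2)R 3/4 ok · (6,3)R 3/4 ok · (6,4)R 4/5 ok · (6,5)R 4/4 ok
All meet the threshold, so the configuration is stable.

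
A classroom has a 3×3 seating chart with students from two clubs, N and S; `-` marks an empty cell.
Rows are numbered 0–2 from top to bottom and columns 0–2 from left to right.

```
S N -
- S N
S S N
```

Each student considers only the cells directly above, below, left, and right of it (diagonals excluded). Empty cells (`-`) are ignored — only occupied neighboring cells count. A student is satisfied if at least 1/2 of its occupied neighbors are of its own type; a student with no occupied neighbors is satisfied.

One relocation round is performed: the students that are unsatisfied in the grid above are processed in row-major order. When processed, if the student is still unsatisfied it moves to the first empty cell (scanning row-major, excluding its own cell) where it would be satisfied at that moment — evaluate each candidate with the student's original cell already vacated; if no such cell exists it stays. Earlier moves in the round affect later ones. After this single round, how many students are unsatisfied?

Initially unsatisfied (in order): (0,0), (0,1), (1,1).
  (0,0) → (1,0).
  (0,1) → (0,2).
  (1,1): now satisfied by earlier moves; stays.
Resulting grid:
- - N
S S N
S S N
All satisfied now.

0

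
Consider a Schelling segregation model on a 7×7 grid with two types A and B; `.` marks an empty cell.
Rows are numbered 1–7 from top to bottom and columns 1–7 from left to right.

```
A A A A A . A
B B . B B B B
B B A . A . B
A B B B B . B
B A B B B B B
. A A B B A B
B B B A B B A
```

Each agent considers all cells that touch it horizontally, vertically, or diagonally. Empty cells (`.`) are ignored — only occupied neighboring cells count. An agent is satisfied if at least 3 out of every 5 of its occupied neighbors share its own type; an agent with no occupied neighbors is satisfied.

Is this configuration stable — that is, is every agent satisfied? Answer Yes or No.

Row 1: (1,1)A 1/3 unhappy · (1,2)A 2/4 unhappy · (1,3)A 2/4 unhappy · (1,4)A 2/4 unhappy · (1,5)A 1/4 unhappy · (1,7)A 0/2 unhappy
Row 2: (2,1)B 3/5 ok · (2,2)B 3/7 unhappy · (2,4)B 1/6 unhappy · (2,5)B 2/5 unhappy · (2,6)B 3/6 unhappy · (2,7)B 2/3 ok
Row 3: (3,1)B 4/5 ok · (3,2)B 5/7 ok · (3,3)A 0/6 unhappy · (3,5)A 0/5 unhappy · (3,7)B 3/3 ok
Row 4: (4,1)A 1/5 unhappy · (4,2)B 5/8 ok · (4,3)B 5/7 ok · (4,4)B 5/7 ok · (4,5)B 4/5 ok · (4,7)B 3/3 ok
Row 5: (5,1)B 1/4 unhappy · (5,2)A 3/7 unhappy · (5,3)B 5/8 ok · (5,4)B 7/8 ok · (5,5)B 6/7 ok · (5,6)B 6/7 ok · (5,7)B 3/4 ok
Row 6: (6,2)A 2/7 unhappy · (6,3)A 3/8 unhappy · (6,4)B 6/8 ok · (6,5)B 6/8 ok · (6,6)A 1/8 unhappy · (6,7)B 3/5 ok
Row 7: (7,1)B 1/2 unhappy · (7,2)B 2/4 unhappy · (7,3)B 2/5 unhappy · (7,4)A 1/5 unhappy · (7,5)B 3/5 ok · (7,6)B 3/5 ok · (7,7)A 1/3 unhappy
For instance (1,1) has only 1/3 same-type neighbors, below 3/5.

No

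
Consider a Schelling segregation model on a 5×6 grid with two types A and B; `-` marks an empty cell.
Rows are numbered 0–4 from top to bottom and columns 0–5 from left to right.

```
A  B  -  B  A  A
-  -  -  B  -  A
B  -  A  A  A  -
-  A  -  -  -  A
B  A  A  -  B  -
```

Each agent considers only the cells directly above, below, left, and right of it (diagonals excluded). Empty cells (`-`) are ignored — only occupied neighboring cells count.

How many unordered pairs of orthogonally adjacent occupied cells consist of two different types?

Scan each occupied cell's neighbors to the right and below so each pair is counted once.
From row 0: 2 unlike of 5 pairs (running 2/5).
From row 1: 1 unlike of 1 pairs (running 3/6).
From row 2: 0 unlike of 2 pairs (running 3/8).
From row 3: 0 unlike of 1 pairs (running 3/9).
From row 4: 1 unlike of 2 pairs (running 4/11).
Total adjacent occupied pairs: 11; unlike-type pairs: 4.

4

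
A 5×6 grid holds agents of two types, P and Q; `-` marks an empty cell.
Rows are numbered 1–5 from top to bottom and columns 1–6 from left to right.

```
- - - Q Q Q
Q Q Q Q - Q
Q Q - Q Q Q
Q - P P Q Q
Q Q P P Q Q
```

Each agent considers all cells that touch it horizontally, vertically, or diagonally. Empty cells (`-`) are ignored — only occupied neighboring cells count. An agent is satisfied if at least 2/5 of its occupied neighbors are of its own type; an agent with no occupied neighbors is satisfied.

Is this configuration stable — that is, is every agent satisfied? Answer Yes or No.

(1,4)Q 3/3 satisfied
(1,5)Q 4/4 satisfied
(1,6)Q 2/2 satisfied
(2,1)Q 3/3 satisfied
(2,2)Q 4/4 satisfied
(2,3)Q 5/5 satisfied
(2,4)Q 5/5 satisfied
(2,6)Q 4/4 satisfied
(3,1)Q 4/4 satisfied
(3,2)Q 5/6 satisfied
(3,4)Q 4/6 satisfied
(3,5)Q 6/7 satisfied
(3,6)Q 4/4 satisfied
(4,1)Q 4/4 satisfied
(4,3)P 3/6 satisfied
(4,4)P 3/7 satisfied
(4,5)Q 6/8 satisfied
(4,6)Q 5/5 satisfied
(5,1)Q 2/2 satisfied
(5,2)Q 2/4 satisfied
(5,3)P 3/4 satisfied
(5,4)P 3/5 satisfied
(5,5)Q 3/5 satisfied
(5,6)Q 3/3 satisfied
All meet the threshold, so the configuration is stable.

Yes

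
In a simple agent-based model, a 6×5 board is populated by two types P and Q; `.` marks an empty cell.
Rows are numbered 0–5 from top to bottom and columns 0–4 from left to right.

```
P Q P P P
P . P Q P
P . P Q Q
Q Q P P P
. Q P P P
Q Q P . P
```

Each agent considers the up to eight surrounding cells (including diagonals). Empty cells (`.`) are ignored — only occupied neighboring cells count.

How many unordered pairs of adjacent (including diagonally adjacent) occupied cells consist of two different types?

Scan each occupied cell's neighbors to the right and below (and the two forward diagonals) so each pair is counted once.
From row 0: 7 unlike of 14 pairs (running 7/14).
From row 1: 6 unlike of 10 pairs (running 13/24).
From row 2: 9 unlike of 12 pairs (running 22/36).
From row 3: 3 unlike of 15 pairs (running 25/51).
From row 4: 3 unlike of 11 pairs (running 28/62).
From row 5: 1 unlike of 2 pairs (running 29/64).
Total adjacent occupied pairs: 64; unlike-type pairs: 29.

29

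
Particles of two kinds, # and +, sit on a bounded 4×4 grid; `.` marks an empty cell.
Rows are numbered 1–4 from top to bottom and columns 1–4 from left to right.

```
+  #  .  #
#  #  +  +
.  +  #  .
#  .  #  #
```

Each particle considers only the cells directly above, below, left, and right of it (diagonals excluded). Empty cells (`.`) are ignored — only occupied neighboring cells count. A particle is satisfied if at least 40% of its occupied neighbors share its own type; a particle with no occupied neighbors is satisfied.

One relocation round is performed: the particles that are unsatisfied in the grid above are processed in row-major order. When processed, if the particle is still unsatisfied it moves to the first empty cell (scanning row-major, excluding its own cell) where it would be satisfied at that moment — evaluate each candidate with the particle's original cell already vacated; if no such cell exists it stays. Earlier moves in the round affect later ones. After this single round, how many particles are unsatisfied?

Initially unsatisfied (in order): (1,1), (1,4), (2,3), (3,2), (3,3).
  (1,1): no empty cell satisfies it; stays.
  (1,4) → (1,3).
  (2,3) → (1,4).
  (3,2): no empty cell satisfies it; stays.
  (3,3): now satisfied by earlier moves; stays.
Resulting grid:
+ # # +
# # . +
. + # .
# . # #
Unsatisfied now: (1,1), (3,2).

2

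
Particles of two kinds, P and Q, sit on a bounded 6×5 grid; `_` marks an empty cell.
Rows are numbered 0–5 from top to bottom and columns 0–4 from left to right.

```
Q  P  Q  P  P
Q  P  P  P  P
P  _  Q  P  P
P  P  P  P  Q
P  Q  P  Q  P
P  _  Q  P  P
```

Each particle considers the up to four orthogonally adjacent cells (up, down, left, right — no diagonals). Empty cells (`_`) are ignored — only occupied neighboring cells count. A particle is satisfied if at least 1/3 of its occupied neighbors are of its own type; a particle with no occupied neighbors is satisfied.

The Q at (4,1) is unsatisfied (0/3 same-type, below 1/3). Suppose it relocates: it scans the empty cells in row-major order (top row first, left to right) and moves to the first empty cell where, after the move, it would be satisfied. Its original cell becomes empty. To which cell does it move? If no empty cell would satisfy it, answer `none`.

Vacating (4,1). Empty cells in order:
  (2,1): 1/4 same-type → still unsatisfied.
  (5,1): 1/2 same-type → satisfied — stop here.

(5,1)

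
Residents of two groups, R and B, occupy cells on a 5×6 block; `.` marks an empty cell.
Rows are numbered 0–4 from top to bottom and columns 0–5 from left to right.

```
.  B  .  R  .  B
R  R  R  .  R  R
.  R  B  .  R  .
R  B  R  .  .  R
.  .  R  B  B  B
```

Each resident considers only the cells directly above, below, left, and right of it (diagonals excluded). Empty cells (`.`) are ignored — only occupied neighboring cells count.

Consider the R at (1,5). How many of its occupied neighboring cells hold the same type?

Occupied neighbors of (1,5): (0,5)=B, (1,4)=R.
Same type (R): 1 of 2.

1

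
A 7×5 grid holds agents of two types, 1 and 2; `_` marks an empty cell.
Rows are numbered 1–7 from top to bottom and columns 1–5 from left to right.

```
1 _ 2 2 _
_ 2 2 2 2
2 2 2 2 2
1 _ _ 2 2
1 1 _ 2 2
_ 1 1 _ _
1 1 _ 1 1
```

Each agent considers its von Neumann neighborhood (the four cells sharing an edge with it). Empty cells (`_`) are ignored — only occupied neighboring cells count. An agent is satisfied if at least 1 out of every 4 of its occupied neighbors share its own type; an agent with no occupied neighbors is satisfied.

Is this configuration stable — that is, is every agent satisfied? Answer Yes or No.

Row 1: (1,1)1 0/0 ok · (1,3)2 2/2 ok · (1,4)2 2/2 ok
Row 2: (2,2)2 2/2 ok · (2,3)2 4/4 ok · (2,4)2 4/4 ok · (2,5)2 2/2 ok
Row 3: (3,1)2 1/2 ok · (3,2)2 3/3 ok · (3,3)2 3/3 ok · (3,4)2 4/4 ok · (3,5)2 3/3 ok
Row 4: (4,1)1 1/2 ok · (4,4)2 3/3 ok · (4,5)2 3/3 ok
Row 5: (5,1)1 2/2 ok · (5,2)1 2/2 ok · (5,4)2 2/2 ok · (5,5)2 2/2 ok
Row 6: (6,2)1 3/3 ok · (6,3)1 1/1 ok
Row 7: (7,1)1 1/1 ok · (7,2)1 2/2 ok · (7,4)1 1/1 ok · (7,5)1 1/1 ok
All meet the threshold, so the configuration is stable.

Yes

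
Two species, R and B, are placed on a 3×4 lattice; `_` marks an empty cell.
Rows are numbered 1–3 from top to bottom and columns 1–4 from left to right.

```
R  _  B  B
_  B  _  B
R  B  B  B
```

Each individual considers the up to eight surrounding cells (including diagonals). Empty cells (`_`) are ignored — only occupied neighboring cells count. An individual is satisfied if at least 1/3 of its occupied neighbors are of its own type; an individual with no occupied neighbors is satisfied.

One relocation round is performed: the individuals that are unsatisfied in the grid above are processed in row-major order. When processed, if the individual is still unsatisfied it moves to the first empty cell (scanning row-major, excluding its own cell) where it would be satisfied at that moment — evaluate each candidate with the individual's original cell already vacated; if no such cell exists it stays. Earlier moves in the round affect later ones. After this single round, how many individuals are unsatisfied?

0

Initially unsatisfied (in order): (1,1), (3,1).
  (1,1) → (2,1).
  (3,1): now satisfied by earlier moves; stays.
Resulting grid:
_ _ B B
R B _ B
R B B B
All satisfied now.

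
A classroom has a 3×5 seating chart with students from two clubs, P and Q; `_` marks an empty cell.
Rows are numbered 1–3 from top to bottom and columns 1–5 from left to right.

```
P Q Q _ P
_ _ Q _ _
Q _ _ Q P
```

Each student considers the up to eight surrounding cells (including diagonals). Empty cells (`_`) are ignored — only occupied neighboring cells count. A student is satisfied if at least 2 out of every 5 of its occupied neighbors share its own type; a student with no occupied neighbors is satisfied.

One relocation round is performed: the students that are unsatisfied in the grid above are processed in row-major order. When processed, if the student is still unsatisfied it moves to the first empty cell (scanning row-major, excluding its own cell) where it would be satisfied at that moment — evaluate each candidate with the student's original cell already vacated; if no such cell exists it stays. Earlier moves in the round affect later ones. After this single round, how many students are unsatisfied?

Initially unsatisfied (in order): (1,1), (3,5).
  (1,1) → (2,4).
  (3,5): now satisfied by earlier moves; stays.
Resulting grid:
_ Q Q _ P
_ _ Q P _
Q _ _ Q P
Unsatisfied now: (3,4).

1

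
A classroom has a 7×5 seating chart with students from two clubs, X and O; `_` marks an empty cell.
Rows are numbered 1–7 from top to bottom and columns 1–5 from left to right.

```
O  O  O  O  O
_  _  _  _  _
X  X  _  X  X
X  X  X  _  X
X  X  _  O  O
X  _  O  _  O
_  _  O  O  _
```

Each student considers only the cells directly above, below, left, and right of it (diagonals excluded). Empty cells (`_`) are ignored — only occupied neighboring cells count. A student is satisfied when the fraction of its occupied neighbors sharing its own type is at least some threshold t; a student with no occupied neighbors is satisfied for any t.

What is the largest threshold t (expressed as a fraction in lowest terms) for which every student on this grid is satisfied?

1/2

Row 1: (1,1)O 1/1 · (1,2)O 2/2 · (1,3)O 2/2 · (1,4)O 2/2 · (1,5)O 1/1
Row 3: (3,1)X 2/2 · (3,2)X 2/2 · (3,4)X 1/1 · (3,5)X 2/2
Row 4: (4,1)X 3/3 · (4,2)X 4/4 · (4,3)X 1/1 · (4,5)X 1/2
Row 5: (5,1)X 3/3 · (5,2)X 2/2 · (5,4)O 1/1 · (5,5)O 2/3
Row 6: (6,1)X 1/1 · (6,3)O 1/1 · (6,5)O 1/1
Row 7: (7,3)O 2/2 · (7,4)O 1/1
The smallest same-type fraction is 1/2 at (4,5), which reduces to 1/2. Any threshold above that leaves this student unsatisfied.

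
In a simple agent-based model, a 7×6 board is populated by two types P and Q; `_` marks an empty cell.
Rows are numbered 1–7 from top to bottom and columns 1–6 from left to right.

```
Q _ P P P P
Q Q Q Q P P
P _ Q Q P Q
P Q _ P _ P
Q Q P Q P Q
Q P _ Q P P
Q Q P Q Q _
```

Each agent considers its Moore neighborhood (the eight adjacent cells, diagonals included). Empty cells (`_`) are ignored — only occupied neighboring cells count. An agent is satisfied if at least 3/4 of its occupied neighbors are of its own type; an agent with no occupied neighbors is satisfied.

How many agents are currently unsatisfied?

30

Row 1: (1,1)Q 2/2 satisfied · (1,3)P 1/4 not · (1,4)P 3/5 not · (1,5)P 4/5 satisfied · (1,6)P 3/3 satisfied
Row 2: (2,1)Q 2/3 not · (2,2)Q 4/6 not · (2,3)Q 4/6 not · (2,4)Q 3/8 not · (2,5)P 5/8 not · (2,6)P 4/5 satisfied
Row 3: (3,1)P 1/4 not · (3,3)Q 5/6 satisfied · (3,4)Q 3/6 not · (3,5)P 4/7 not · (3,6)Q 0/4 not
Row 4: (4,1)P 1/4 not · (4,2)Q 3/6 not · (4,4)P 3/6 not · (4,6)P 2/4 not
Row 5: (5,1)Q 3/5 not · (5,2)Q 3/6 not · (5,3)P 2/6 not · (5,4)Q 1/5 not · (5,5)P 4/7 not · (5,6)Q 0/4 not
Row 6: (6,1)Q 4/5 satisfied · (6,2)P 2/7 not · (6,4)Q 3/7 not · (6,5)P 2/7 not · (6,6)P 2/4 not
Row 7: (7,1)Q 2/3 not · (7,2)Q 2/4 not · (7,3)P 1/4 not · (7,4)Q 2/4 not · (7,5)Q 2/4 not
Unsatisfied: (1,3), (1,4), (2,1), (2,2), (2,3), (2,4), (2,5), (3,1), (3,4), (3,5), (3,6), (4,1), (4,2), (4,4), (4,6), (5,1), (5,2), (5,3), (5,4), (5,5), (5,6), (6,2), (6,4), (6,5), (6,6), (7,1), (7,2), (7,3), (7,4), (7,5) — 30 in total.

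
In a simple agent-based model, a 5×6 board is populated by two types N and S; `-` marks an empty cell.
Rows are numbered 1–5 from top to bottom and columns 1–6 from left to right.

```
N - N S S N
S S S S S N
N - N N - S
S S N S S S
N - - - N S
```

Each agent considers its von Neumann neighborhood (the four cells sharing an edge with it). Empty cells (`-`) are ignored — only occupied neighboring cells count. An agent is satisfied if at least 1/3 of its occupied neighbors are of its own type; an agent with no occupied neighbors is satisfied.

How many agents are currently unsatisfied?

5

Row 1: (1,1)N 0/1 unhappy · (1,3)N 0/2 unhappy · (1,4)S 2/3 ok · (1,5)S 2/3 ok · (1,6)N 1/2 ok
Row 2: (2,1)S 1/3 ok · (2,2)S 2/2 ok · (2,3)S 2/4 ok · (2,4)S 3/4 ok · (2,5)S 2/3 ok · (2,6)N 1/3 ok
Row 3: (3,1)N 0/2 unhappy · (3,3)N 2/3 ok · (3,4)N 1/3 ok · (3,6)S 1/2 ok
Row 4: (4,1)S 1/3 ok · (4,2)S 1/2 ok · (4,3)N 1/3 ok · (4,4)S 1/3 ok · (4,5)S 2/3 ok · (4,6)S 3/3 ok
Row 5: (5,1)N 0/1 unhappy · (5,5)N 0/2 unhappy · (5,6)S 1/2 ok
Unsatisfied: (1,1), (1,3), (3,1), (5,1), (5,5) — 5 in total.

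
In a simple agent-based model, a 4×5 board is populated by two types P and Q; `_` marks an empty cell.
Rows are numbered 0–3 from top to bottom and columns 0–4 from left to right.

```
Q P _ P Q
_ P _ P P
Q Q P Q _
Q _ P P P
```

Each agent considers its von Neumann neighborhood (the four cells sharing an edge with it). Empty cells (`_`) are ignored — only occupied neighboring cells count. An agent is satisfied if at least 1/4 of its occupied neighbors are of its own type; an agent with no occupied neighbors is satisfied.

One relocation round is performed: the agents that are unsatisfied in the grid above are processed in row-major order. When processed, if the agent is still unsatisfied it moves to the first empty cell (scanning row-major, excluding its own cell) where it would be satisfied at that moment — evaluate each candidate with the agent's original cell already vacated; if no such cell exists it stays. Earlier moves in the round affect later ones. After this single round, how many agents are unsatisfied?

0

Initially unsatisfied (in order): (0,0), (0,4), (2,3).
  (0,0) → (1,0).
  (0,4) → (0,0).
  (2,3) → (3,1).
Resulting grid:
Q P _ P _
Q P _ P P
Q Q P _ _
Q Q P P P
All satisfied now.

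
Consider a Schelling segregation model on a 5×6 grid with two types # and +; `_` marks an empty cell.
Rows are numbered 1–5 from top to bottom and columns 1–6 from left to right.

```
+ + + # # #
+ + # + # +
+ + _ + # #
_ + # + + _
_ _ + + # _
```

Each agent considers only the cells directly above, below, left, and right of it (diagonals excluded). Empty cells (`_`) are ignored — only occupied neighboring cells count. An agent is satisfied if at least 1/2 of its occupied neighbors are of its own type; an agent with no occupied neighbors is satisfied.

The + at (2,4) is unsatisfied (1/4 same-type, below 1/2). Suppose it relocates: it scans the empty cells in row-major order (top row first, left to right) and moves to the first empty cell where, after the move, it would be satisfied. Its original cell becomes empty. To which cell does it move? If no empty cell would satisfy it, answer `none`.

(3,3)

Vacating (2,4). Empty cells in order:
  (3,3): 2/4 same-type → satisfied — stop here.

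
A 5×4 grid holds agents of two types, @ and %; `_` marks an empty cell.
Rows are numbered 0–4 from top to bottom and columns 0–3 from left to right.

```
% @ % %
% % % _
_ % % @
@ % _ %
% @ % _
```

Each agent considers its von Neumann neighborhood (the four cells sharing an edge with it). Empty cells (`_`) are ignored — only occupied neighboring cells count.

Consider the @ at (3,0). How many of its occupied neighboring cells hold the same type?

0

Occupied neighbors of (3,0): (4,0)=%, (3,1)=%.
Same type (@): 0 of 2.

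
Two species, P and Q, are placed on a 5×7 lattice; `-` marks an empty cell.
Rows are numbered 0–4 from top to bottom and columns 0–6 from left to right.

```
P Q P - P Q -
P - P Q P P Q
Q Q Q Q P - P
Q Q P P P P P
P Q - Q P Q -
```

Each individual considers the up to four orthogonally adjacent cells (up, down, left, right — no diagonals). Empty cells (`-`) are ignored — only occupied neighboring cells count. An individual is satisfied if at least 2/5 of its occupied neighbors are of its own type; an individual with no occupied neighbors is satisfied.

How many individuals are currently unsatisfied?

(0,0)P 1/2 ok
(0,1)Q 0/2 unhappy
(0,2)P 1/2 ok
(0,4)P 1/2 ok
(0,5)Q 0/2 unhappy
(1,0)P 1/2 ok
(1,2)P 1/3 unhappy
(1,3)Q 1/3 unhappy
(1,4)P 3/4 ok
(1,5)P 1/3 unhappy
(1,6)Q 0/2 unhappy
(2,0)Q 2/3 ok
(2,1)Q 3/3 ok
(2,2)Q 2/4 ok
(2,3)Q 2/4 ok
(2,4)P 2/3 ok
(2,6)P 1/2 ok
(3,0)Q 2/3 ok
(3,1)Q 3/4 ok
(3,2)P 1/3 unhappy
(3,3)P 2/4 ok
(3,4)P 4/4 ok
(3,5)P 2/3 ok
(3,6)P 2/2 ok
(4,0)P 0/2 unhappy
(4,1)Q 1/2 ok
(4,3)Q 0/2 unhappy
(4,4)P 1/3 unhappy
(4,5)Q 0/2 unhappy
Unsatisfied: (0,1), (0,5), (1,2), (1,3), (1,5), (1,6), (3,2), (4,0), (4,3), (4,4), (4,5) — 11 in total.

11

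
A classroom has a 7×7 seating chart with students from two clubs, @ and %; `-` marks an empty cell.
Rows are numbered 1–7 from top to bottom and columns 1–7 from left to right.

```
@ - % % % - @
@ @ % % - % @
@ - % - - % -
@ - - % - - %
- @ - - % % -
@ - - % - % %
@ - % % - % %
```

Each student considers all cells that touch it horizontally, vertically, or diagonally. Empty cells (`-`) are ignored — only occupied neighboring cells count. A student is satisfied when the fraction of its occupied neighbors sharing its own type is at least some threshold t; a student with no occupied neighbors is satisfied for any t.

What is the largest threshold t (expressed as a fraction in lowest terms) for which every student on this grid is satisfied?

Row 1: (1,1)@ 2/2 · (1,3)% 3/4 · (1,4)% 4/4 · (1,5)% 3/3 · (1,7)@ 1/2
Row 2: (2,1)@ 3/3 · (2,2)@ 3/6 · (2,3)% 4/5 · (2,4)% 5/5 · (2,6)% 2/4 · (2,7)@ 1/3
Row 3: (3,1)@ 3/3 · (3,3)% 3/4 · (3,6)% 2/3
Row 4: (4,1)@ 2/2 · (4,4)% 2/2 · (4,7)% 2/2
Row 5: (5,2)@ 2/2 · (5,5)% 4/4 · (5,6)% 4/4
Row 6: (6,1)@ 2/2 · (6,4)% 3/3 · (6,6)% 5/5 · (6,7)% 4/4
Row 7: (7,1)@ 1/1 · (7,3)% 2/2 · (7,4)% 2/2 · (7,6)% 3/3 · (7,7)% 3/3
The smallest same-type fraction is 1/3 at (2,7), which reduces to 1/3. Any threshold above that leaves this student unsatisfied.

1/3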